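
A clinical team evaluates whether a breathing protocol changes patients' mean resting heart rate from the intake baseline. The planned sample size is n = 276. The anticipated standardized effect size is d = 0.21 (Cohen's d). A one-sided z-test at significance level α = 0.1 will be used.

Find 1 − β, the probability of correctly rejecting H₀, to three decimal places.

Noncentrality parameter: δ = d·√n = 0.21 × √276 = 3.4888
Critical value for a one-sided test at α = 0.1: z_α = 1.282.
Power = P(Z > 1.282 − δ) = Φ(2.207) = 0.9864.

Power ≈ 0.986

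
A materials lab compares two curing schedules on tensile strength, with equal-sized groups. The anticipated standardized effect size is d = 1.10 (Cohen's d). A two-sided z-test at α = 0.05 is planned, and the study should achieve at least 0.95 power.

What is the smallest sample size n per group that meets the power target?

n = 22 per group

For power 0.95 need Φ(δ − z_{0.025}) = 0.95, so δ = z_{0.025} + z_{0.05} = 1.960 + 1.645 = 3.605.
(The Φ(−δ − z_{α/2}) term is vanishingly small for δ > 0 and is dropped in the standard sample-size formula.)
δ = d·√(n/2) ⇒ n = 2(δ/d)² = 2 × (3.605 / 1.10)² = 21.48.
Rounding up, n = 22 per group.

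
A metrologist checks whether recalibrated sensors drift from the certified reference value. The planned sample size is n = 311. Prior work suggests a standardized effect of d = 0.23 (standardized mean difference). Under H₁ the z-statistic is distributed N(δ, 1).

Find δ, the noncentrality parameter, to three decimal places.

δ ≈ 4.056

δ = d·√n = 0.23 × √311 = 4.0561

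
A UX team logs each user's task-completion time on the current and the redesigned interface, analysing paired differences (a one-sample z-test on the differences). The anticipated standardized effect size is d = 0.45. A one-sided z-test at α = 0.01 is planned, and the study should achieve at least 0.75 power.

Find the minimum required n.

For power 0.75 need Φ(δ − z_{0.01}) = 0.75, so δ = z_{0.01} + z_{0.25} = 2.326 + 0.674 = 3.001.
δ = d·√n ⇒ n = (δ/d)² = (3.001 / 0.45)² = 44.47.
Rounding up, n = 45.

n = 45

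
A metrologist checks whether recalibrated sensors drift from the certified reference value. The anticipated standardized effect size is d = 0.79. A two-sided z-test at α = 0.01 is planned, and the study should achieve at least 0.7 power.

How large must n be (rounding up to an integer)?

For power 0.7 need Φ(δ − z_{0.005}) = 0.7, so δ = z_{0.005} + z_{0.30} = 2.576 + 0.524 = 3.100.
(The Φ(−δ − z_{α/2}) term is vanishingly small for δ > 0 and is dropped in the standard sample-size formula.)
δ = d·√n ⇒ n = (δ/d)² = (3.100 / 0.79)² = 15.40.
Rounding up, n = 16.

n = 16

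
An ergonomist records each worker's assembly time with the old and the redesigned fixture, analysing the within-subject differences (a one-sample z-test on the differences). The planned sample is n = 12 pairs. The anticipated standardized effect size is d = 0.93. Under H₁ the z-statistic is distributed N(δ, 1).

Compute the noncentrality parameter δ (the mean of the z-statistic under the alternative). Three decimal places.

δ ≈ 3.222

δ = d·√n = 0.93 × √12 = 3.2216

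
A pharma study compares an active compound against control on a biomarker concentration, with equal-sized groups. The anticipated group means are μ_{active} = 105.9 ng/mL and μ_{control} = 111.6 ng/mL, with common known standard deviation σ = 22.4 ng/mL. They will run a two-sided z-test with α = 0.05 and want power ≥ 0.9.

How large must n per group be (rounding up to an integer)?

n = 325 per group

Standardized effect: d = |μ_{active} − μ_{control}| / σ = |105.9 − 111.6| / 22.4 = 0.2545
For power 0.9 need Φ(δ − z_{0.025}) = 0.9, so δ = z_{0.025} + z_{0.10} = 1.960 + 1.282 = 3.242.
(The Φ(−δ − z_{α/2}) term is vanishingly small for δ > 0 and is dropped in the standard sample-size formula.)
δ = d·√(n/2) ⇒ n = 2(δ/d)² = 2 × (3.242 / 0.2545)² = 324.54.
Rounding up, n = 325 per group.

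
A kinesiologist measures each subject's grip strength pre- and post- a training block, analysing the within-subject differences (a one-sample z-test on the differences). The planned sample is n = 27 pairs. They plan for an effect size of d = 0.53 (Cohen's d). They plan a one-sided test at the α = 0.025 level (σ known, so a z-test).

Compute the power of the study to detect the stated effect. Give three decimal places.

Noncentrality parameter: δ = d·√n = 0.53 × √27 = 2.7540
One-sided α = 0.025 → critical value z_{0.025} = 1.960.
Power = P(Z > 1.960 − δ) = Φ(0.794) = 0.7864.

Power ≈ 0.786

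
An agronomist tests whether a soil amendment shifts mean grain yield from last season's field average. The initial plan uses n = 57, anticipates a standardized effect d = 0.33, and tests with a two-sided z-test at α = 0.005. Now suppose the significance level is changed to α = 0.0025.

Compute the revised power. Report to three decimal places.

δ = d·√n = 0.33 × √57 = 2.4914 (unchanged). New critical value: z_{0.0013} = 3.023.
Revised power = Φ(δ − 3.023) + Φ(−δ − 3.023) = Φ(-0.532) + Φ(-5.515) = 0.2974 + 0.0000 = 0.2974.

Power ≈ 0.297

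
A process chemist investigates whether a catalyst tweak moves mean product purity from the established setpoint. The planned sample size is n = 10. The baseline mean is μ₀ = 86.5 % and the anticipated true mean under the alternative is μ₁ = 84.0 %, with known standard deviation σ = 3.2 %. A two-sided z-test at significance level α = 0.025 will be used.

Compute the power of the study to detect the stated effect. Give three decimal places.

Power ≈ 0.591

Standardized effect: d = |μ₁ − μ₀| / σ = |84.0 − 86.5| / 3.2 = 0.7812
Noncentrality parameter: δ = d·√n = 0.7812 × √10 = 2.4705
Two-sided α = 0.025 → critical value z_{0.0125} = 2.241.
Power = Φ(δ − 2.241) + Φ(−δ − 2.241) = Φ(0.229) + Φ(-4.712) = 0.5906 + 0.0000 = 0.5906.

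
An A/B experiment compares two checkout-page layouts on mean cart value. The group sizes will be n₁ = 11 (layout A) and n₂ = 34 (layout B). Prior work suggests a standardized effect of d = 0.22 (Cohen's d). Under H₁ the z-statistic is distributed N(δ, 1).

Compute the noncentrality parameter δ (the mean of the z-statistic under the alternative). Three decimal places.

The noncentrality parameter scales effect size by the design's sample-size factor: δ = d / √(1/n₁ + 1/n₂) = 0.22 / √(1/11 + 1/34) = 0.6342

δ ≈ 0.634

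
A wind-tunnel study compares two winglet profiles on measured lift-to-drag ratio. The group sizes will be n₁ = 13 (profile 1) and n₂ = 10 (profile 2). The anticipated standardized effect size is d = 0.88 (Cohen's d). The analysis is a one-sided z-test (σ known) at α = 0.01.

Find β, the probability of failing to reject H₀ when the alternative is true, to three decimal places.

Noncentrality parameter: δ = d / √(1/n₁ + 1/n₂) = 0.88 / √(1/13 + 1/10) = 2.0921
One-sided α = 0.01 → critical value z_{0.01} = 2.326.
Power = Φ(δ − 2.326) = Φ(-0.234) = 0.4074.
Type II error: β = 1 − power = 1 − 0.4074 = 0.5926.

β ≈ 0.593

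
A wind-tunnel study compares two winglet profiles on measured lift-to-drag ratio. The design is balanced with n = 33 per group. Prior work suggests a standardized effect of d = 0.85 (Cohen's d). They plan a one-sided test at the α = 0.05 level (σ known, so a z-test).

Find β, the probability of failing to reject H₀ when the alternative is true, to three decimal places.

Noncentrality parameter: δ = d·√(n/2) = 0.85 × √(33/2) = 3.4527
One-sided α = 0.05 → critical value z_{0.05} = 1.645.
Power = P(Z > 1.645 − δ) = Φ(1.808) = 0.9647.
Type II error: β = 1 − power = 1 − 0.9647 = 0.0353.

β ≈ 0.035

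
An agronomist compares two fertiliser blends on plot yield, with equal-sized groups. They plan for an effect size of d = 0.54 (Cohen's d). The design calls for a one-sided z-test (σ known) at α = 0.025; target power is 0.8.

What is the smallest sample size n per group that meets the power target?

For power 0.8 need Φ(δ − z_{0.025}) = 0.8, so δ = z_{0.025} + z_{0.20} = 1.960 + 0.842 = 2.802.
δ = d·√(n/2) ⇒ n = 2(δ/d)² = 2 × (2.802 / 0.54)² = 53.83.
Round up to the next whole unit.

n = 54 per group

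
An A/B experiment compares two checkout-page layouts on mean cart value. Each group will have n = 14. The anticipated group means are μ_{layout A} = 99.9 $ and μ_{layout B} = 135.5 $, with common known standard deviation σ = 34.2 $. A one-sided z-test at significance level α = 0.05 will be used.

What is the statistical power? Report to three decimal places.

Standardized effect: d = |μ_{layout A} − μ_{layout B}| / σ = |99.9 − 135.5| / 34.2 = 1.0409
Noncentrality parameter: δ = d·√(n/2) = 1.0409 × √(14/2) = 2.7541
One-sided α = 0.05 → critical value z_{0.05} = 1.645.
Power = Φ(δ − 1.645) = Φ(1.109) = 0.8663.

Power ≈ 0.866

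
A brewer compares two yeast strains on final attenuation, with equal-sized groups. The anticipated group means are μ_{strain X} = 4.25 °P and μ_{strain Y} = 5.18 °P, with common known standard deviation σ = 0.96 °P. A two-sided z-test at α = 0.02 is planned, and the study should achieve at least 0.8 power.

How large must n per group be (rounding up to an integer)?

n = 22 per group

Standardized effect: d = |μ_{strain X} − μ_{strain Y}| / σ = |4.25 − 5.18| / 0.96 = 0.9688
Set Φ(δ − 2.326) = 0.8; then δ − 2.326 = Φ⁻¹(0.8) = 0.842, giving δ = 3.168.
(Ignoring the negligible lower-tail rejection probability gives the usual closed-form inversion.)
δ = d·√(n/2) ⇒ n = 2(δ/d)² = 2 × (3.168 / 0.9688)² = 21.39.
Rounding up, n = 22 per group.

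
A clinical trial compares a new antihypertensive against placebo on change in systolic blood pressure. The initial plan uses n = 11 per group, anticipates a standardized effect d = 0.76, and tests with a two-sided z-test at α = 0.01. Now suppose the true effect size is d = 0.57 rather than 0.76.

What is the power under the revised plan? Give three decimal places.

With d = 0.57: δ = d·√(n/2) = 0.57 × √(11/2) = 1.3368. Critical value z_{0.005} = 2.576.
Revised power = Φ(δ − 2.576) + Φ(−δ − 2.576) = Φ(-1.239) + Φ(-3.913) = 0.1077 + 0.0000 = 0.1077.

Power ≈ 0.108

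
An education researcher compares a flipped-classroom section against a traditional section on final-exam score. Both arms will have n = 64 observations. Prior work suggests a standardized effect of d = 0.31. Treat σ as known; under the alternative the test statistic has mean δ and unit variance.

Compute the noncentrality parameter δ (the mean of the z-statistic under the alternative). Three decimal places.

δ ≈ 1.754

The noncentrality parameter scales effect size by the design's sample-size factor: δ = d·√(n/2) = 0.31 × √(64/2) = 1.7536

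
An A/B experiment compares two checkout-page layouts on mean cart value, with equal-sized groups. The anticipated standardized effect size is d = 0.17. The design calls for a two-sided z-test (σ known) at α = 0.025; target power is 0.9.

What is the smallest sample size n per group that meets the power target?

n = 859 per group

Set Φ(δ − 2.241) = 0.9; then δ − 2.241 = Φ⁻¹(0.9) = 1.282, giving δ = 3.523.
(Ignoring the negligible lower-tail rejection probability gives the usual closed-form inversion.)
δ = d·√(n/2) ⇒ n = 2(δ/d)² = 2 × (3.523 / 0.17)² = 858.91.
Rounding up, n = 859 per group.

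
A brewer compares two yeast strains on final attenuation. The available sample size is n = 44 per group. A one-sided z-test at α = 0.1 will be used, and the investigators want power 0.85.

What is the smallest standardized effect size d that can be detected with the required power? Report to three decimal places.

d ≈ 0.494

Required noncentrality: δ = z_{0.1} + z_{0.15} = 1.282 + 1.036 = 2.318.
δ = d·√(n/2) ⇒ d = δ/√(n/2) = 2.318/√(44/2) = 0.4942.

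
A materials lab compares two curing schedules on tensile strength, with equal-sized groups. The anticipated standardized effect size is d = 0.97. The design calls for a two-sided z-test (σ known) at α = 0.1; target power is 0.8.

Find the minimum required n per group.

Set Φ(δ − 1.645) = 0.8; then δ − 1.645 = Φ⁻¹(0.8) = 0.842, giving δ = 2.486.
(Ignoring the negligible lower-tail rejection probability gives the usual closed-form inversion.)
δ = d·√(n/2) ⇒ n = 2(δ/d)² = 2 × (2.486 / 0.97)² = 13.14.
Rounding up, n = 14 per group.

n = 14 per group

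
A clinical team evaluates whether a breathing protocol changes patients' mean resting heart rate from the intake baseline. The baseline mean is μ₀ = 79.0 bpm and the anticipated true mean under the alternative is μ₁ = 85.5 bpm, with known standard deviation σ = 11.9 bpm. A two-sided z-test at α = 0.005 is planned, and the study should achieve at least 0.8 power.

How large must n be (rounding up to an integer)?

Standardized effect: d = |μ₁ − μ₀| / σ = |85.5 − 79.0| / 11.9 = 0.5462
For power 0.8 need Φ(δ − z_{0.0025}) = 0.8, so δ = z_{0.0025} + z_{0.20} = 2.807 + 0.842 = 3.649.
(The Φ(−δ − z_{α/2}) term is vanishingly small for δ > 0 and is dropped in the standard sample-size formula.)
δ = d·√n ⇒ n = (δ/d)² = (3.649 / 0.5462)² = 44.62.
Round up to the next whole unit.

n = 45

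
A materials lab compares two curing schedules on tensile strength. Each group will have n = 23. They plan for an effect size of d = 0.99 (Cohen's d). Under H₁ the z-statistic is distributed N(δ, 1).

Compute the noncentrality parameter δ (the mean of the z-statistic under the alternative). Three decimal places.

δ ≈ 3.357

The noncentrality parameter scales effect size by the design's sample-size factor: δ = d·√(n/2) = 0.99 × √(23/2) = 3.3573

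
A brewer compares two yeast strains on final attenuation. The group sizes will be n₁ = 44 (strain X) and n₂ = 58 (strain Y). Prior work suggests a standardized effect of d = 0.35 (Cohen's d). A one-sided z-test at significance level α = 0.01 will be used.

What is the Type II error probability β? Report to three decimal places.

Noncentrality parameter: δ = d / √(1/n₁ + 1/n₂) = 0.35 / √(1/44 + 1/58) = 1.7507
Critical value for a one-sided test at α = 0.01: z_α = 2.326.
Power = Φ(δ − 2.326) = Φ(-0.576) = 0.2824.
Type II error: β = 1 − power = 1 − 0.2824 = 0.7176.

β ≈ 0.718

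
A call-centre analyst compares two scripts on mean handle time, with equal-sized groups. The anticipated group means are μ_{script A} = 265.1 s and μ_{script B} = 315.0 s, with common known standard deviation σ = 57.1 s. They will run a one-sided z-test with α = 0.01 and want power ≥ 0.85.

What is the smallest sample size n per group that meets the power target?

n = 30 per group

Standardized effect: d = |μ_{script A} − μ_{script B}| / σ = |265.1 − 315.0| / 57.1 = 0.8739
Set Φ(δ − 2.326) = 0.85; then δ − 2.326 = Φ⁻¹(0.85) = 1.036, giving δ = 3.363.
δ = d·√(n/2) ⇒ n = 2(δ/d)² = 2 × (3.363 / 0.8739)² = 29.61.
Rounding up, n = 30 per group.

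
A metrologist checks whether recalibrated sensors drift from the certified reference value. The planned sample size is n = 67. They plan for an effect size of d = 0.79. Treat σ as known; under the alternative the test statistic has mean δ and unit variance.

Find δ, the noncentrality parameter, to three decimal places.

δ ≈ 6.466

The noncentrality parameter scales effect size by the design's sample-size factor: δ = d·√n = 0.79 × √67 = 6.4664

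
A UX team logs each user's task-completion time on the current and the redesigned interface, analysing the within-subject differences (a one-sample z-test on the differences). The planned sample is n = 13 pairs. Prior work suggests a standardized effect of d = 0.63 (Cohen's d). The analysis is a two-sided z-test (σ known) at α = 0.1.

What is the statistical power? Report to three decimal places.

Noncentrality parameter: δ = d·√n = 0.63 × √13 = 2.2715
Two-sided α = 0.1 → critical value z_{0.05} = 1.645.
Power = Φ(δ − 1.645) + Φ(−δ − 1.645) = Φ(0.627) + Φ(-3.916) = 0.7346 + 0.0000 = 0.7346.

Power ≈ 0.735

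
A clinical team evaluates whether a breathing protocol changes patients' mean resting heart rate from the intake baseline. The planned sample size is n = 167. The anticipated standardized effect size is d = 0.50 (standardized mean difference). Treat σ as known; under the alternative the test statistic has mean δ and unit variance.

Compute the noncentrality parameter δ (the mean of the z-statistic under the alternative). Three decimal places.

δ = d·√n = 0.50 × √167 = 6.4614

δ ≈ 6.461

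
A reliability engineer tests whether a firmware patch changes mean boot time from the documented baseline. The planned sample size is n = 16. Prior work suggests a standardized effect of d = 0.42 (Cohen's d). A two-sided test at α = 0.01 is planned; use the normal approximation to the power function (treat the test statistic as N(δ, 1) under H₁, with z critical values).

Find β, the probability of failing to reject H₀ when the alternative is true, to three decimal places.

β ≈ 0.815

Noncentrality parameter: δ = d·√n = 0.42 × √16 = 1.6800
Critical value for a two-sided test at α = 0.01: z_{α/2} = 2.576.
Power = Φ(δ − 2.576) + Φ(−δ − 2.576) = Φ(-0.896) + Φ(-4.256) = 0.1852 + 0.0000 = 0.1852.
Type II error: β = 1 − power = 1 − 0.1852 = 0.8148.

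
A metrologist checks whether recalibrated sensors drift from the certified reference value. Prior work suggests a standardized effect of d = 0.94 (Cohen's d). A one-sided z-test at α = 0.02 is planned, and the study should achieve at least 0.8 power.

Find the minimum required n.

For power 0.8 need Φ(δ − z_{0.02}) = 0.8, so δ = z_{0.02} + z_{0.20} = 2.054 + 0.842 = 2.895.
δ = d·√n ⇒ n = (δ/d)² = (2.895 / 0.94)² = 9.49.
Rounding up, n = 10.

n = 10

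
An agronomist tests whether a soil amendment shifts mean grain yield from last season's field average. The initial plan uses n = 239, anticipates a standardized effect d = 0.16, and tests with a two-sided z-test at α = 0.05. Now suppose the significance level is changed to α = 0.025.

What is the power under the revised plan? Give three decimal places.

δ = d·√n = 0.16 × √239 = 2.4735 (unchanged). New critical value: z_{0.0125} = 2.241.
Revised power = Φ(δ − 2.241) + Φ(−δ − 2.241) = Φ(0.232) + Φ(-4.715) = 0.5918 + 0.0000 = 0.5918.

Power ≈ 0.592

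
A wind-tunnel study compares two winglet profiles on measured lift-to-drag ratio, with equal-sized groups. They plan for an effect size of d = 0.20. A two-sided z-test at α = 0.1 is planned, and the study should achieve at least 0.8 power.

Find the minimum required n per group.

n = 310 per group

Set Φ(δ − 1.645) = 0.8; then δ − 1.645 = Φ⁻¹(0.8) = 0.842, giving δ = 2.486.
(The Φ(−δ − z_{α/2}) term is vanishingly small for δ > 0 and is dropped in the standard sample-size formula.)
δ = d·√(n/2) ⇒ n = 2(δ/d)² = 2 × (2.486 / 0.20)² = 309.13.
Round up to the next whole unit.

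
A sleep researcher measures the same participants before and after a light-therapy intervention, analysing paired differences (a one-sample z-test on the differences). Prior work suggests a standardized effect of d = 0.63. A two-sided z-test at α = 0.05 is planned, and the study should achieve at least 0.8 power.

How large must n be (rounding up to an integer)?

Set Φ(δ − 1.960) = 0.8; then δ − 1.960 = Φ⁻¹(0.8) = 0.842, giving δ = 2.802.
(For δ > 0 the lower-tail rejection region contributes negligibly to power, so the one-term inversion is standard.)
δ = d·√n ⇒ n = (δ/d)² = (2.802 / 0.63)² = 19.78.
Rounding up, n = 20.

n = 20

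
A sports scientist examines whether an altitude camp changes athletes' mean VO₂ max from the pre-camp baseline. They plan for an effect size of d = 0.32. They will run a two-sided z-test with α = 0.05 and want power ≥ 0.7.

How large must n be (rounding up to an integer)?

n = 61

For power 0.7 need Φ(δ − z_{0.025}) = 0.7, so δ = z_{0.025} + z_{0.30} = 1.960 + 0.524 = 2.484.
(For δ > 0 the lower-tail rejection region contributes negligibly to power, so the one-term inversion is standard.)
δ = d·√n ⇒ n = (δ/d)² = (2.484 / 0.32)² = 60.27.
Round up to the next whole unit.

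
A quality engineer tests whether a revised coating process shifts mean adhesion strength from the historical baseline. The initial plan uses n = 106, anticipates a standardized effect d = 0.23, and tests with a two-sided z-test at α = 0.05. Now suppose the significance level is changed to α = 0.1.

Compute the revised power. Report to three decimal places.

Power ≈ 0.765

δ = d·√n = 0.23 × √106 = 2.3680 (unchanged). New critical value: z_{0.05} = 1.645.
Revised power = Φ(δ − 1.645) + Φ(−δ − 1.645) = Φ(0.723) + Φ(-4.013) = 0.7652 + 0.0000 = 0.7652.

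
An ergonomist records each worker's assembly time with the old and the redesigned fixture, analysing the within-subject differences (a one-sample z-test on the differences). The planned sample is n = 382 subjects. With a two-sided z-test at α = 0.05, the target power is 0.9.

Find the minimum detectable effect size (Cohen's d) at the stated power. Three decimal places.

d ≈ 0.166

Required noncentrality: δ = z_{0.025} + z_{0.10} = 1.960 + 1.282 = 3.242.
(Lower-tail contribution to power is negligible for δ > 0.)
δ = d·√n ⇒ d = δ/√n = 3.242/√382 = 0.1659.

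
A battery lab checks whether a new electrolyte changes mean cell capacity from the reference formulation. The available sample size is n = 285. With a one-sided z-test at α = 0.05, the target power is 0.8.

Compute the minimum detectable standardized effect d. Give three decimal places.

d ≈ 0.147

Required noncentrality: δ = z_{0.05} + z_{0.20} = 1.645 + 0.842 = 2.486.
δ = d·√n ⇒ d = δ/√n = 2.486/√285 = 0.1473.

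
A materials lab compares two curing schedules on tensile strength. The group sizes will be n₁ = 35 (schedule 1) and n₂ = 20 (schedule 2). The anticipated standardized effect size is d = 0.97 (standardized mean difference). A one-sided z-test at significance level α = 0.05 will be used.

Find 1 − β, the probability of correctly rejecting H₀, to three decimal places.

Noncentrality parameter: δ = d / √(1/n₁ + 1/n₂) = 0.97 / √(1/35 + 1/20) = 3.4605
Critical value for a one-sided test at α = 0.05: z_α = 1.645.
Power = P(Z > 1.645 − δ) = Φ(1.816) = 0.9653.

Power ≈ 0.965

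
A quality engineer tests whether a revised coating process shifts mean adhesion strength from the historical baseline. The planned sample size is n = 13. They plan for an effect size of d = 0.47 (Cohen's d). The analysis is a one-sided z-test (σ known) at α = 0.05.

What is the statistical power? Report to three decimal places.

Noncentrality parameter: δ = d·√n = 0.47 × √13 = 1.6946
Critical value for a one-sided test at α = 0.05: z_α = 1.645.
Power = Φ(δ − 1.645) = Φ(0.050) = 0.5198.

Power ≈ 0.520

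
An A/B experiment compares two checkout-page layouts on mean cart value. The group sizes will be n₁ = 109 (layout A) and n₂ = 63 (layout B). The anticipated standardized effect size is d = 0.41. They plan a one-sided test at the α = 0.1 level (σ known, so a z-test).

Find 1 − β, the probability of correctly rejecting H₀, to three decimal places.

Noncentrality parameter: δ = d / √(1/n₁ + 1/n₂) = 0.41 / √(1/109 + 1/63) = 2.5906
Critical value for a one-sided test at α = 0.1: z_α = 1.282.
Power = P(Z > 1.282 − δ) = Φ(1.309) = 0.9047.

Power ≈ 0.905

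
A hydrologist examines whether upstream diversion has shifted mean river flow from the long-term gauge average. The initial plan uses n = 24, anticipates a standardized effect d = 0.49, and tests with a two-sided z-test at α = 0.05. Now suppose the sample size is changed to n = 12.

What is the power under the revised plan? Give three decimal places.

With n = 12: δ = d·√n = 0.49 × √12 = 1.6974. Critical value z_{0.025} = 1.960.
Revised power = Φ(δ − 1.960) + Φ(−δ − 1.960) = Φ(-0.263) + Φ(-3.657) = 0.3964 + 0.0001 = 0.3966.

Power ≈ 0.397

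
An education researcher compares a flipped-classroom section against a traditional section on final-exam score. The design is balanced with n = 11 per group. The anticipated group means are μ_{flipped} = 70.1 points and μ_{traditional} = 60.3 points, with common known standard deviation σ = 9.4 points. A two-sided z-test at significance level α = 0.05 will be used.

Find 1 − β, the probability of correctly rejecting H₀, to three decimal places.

Standardized effect: d = |μ_{flipped} − μ_{traditional}| / σ = |70.1 − 60.3| / 9.4 = 1.0426
Noncentrality parameter: λ = d·√(n/2) = 1.0426 × √(11/2) = 2.4450
Two-sided α = 0.05 → critical value z_{0.025} = 1.960.
Power = Φ(λ − 1.960) + Φ(−λ − 1.960) = Φ(0.485) + Φ(-4.405) = 0.6862 + 0.0000 = 0.6862.

Power ≈ 0.686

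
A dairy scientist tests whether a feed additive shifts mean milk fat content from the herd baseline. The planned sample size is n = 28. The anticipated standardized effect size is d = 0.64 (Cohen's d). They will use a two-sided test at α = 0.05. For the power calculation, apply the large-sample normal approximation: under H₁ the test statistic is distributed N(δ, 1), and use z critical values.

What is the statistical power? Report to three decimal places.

Power ≈ 0.923

Noncentrality parameter: δ = d·√n = 0.64 × √28 = 3.3866
Critical value for a two-sided test at α = 0.05: z_{α/2} = 1.960.
Power = Φ(δ − 1.960) + Φ(−δ − 1.960) = Φ(1.427) + Φ(-5.347) = 0.9232 + 0.0000 = 0.9232.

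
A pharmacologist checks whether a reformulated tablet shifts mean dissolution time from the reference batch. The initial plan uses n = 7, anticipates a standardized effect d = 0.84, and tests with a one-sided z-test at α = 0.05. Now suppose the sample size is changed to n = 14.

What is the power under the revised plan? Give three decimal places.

Power ≈ 0.933

With n = 14: δ = d·√n = 0.84 × √14 = 3.1430. Critical value z_{0.05} = 1.645.
Revised power = Φ(δ − 1.645) = Φ(1.498) = 0.9330.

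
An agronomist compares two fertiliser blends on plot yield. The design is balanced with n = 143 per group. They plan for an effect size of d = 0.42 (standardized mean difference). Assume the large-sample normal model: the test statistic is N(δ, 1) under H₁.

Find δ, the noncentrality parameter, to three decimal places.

δ ≈ 3.551

δ = d·√(n/2) = 0.42 × √(143/2) = 3.5514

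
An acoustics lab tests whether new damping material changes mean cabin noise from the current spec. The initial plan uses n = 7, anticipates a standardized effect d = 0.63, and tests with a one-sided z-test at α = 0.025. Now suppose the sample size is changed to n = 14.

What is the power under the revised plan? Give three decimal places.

With n = 14: δ = d·√n = 0.63 × √14 = 2.3572. Critical value z_{0.025} = 1.960.
Revised power = Φ(δ − 1.960) = Φ(0.397) = 0.6544.

Power ≈ 0.654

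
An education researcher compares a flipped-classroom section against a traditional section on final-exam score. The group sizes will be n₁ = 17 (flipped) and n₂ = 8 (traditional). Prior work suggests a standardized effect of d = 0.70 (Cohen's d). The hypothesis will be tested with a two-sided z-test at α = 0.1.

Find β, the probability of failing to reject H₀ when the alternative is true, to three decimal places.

β ≈ 0.504

Noncentrality parameter: λ = d / √(1/n₁ + 1/n₂) = 0.70 / √(1/17 + 1/8) = 1.6327
Critical value for a two-sided test at α = 0.1: z_{α/2} = 1.645.
Power = Φ(λ − 1.645) + Φ(−λ − 1.645) = Φ(-0.012) + Φ(-3.278) = 0.4951 + 0.0005 = 0.4957.
Type II error: β = 1 − power = 1 − 0.4957 = 0.5043.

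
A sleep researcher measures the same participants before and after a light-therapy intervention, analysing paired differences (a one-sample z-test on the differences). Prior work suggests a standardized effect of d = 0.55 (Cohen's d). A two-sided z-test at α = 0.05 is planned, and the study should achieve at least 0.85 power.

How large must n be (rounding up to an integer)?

n = 30

For power 0.85 need Φ(δ − z_{0.025}) = 0.85, so δ = z_{0.025} + z_{0.15} = 1.960 + 1.036 = 2.996.
(The Φ(−δ − z_{α/2}) term is vanishingly small for δ > 0 and is dropped in the standard sample-size formula.)
δ = d·√n ⇒ n = (δ/d)² = (2.996 / 0.55)² = 29.68.
Rounding up, n = 30.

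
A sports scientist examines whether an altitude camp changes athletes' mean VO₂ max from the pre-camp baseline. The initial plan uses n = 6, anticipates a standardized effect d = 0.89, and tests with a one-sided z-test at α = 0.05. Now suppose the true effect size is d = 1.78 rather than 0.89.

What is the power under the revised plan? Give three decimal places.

With d = 1.78: δ = d·√n = 1.78 × √6 = 4.3601. Critical value z_{0.05} = 1.645.
Revised power = P(Z > 1.645 − δ) = Φ(2.715) = 0.9967.

Power ≈ 0.997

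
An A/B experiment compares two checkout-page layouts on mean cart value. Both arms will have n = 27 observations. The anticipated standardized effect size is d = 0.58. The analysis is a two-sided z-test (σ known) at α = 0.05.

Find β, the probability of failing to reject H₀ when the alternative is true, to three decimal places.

β ≈ 0.432

Noncentrality parameter: δ = d·√(n/2) = 0.58 × √(27/2) = 2.1311
Two-sided α = 0.05 → critical value z_{0.025} = 1.960.
Power = Φ(δ − 1.960) + Φ(−δ − 1.960) = Φ(0.171) + Φ(-4.091) = 0.5679 + 0.0000 = 0.5679.
Type II error: β = 1 − power = 1 − 0.5679 = 0.4321.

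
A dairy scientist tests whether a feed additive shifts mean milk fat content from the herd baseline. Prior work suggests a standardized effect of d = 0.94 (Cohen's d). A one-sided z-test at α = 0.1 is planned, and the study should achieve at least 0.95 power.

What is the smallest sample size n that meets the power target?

Set Φ(δ − 1.282) = 0.95; then δ − 1.282 = Φ⁻¹(0.95) = 1.645, giving δ = 2.926.
δ = d·√n ⇒ n = (δ/d)² = (2.926 / 0.94)² = 9.69.
Rounding up, n = 10.

n = 10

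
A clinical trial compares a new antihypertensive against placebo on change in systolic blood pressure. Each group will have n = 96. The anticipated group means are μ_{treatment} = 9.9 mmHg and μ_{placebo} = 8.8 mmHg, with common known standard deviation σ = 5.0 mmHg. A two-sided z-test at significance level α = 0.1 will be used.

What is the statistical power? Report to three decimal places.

Standardized effect: d = |μ_{treatment} − μ_{placebo}| / σ = |9.9 − 8.8| / 5.0 = 0.2200
Noncentrality parameter: δ = d·√(n/2) = 0.2200 × √(96/2) = 1.5242
Two-sided α = 0.1 → critical value z_{0.05} = 1.645.
Power = Φ(δ − 1.645) + Φ(−δ − 1.645) = Φ(-0.121) + Φ(-3.169) = 0.4520 + 0.0008 = 0.4527.

Power ≈ 0.453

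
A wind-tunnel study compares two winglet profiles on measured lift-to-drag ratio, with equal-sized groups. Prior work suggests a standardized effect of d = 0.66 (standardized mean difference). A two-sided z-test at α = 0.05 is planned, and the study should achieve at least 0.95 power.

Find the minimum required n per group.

n = 60 per group

Set Φ(δ − 1.960) = 0.95; then δ − 1.960 = Φ⁻¹(0.95) = 1.645, giving δ = 3.605.
(Ignoring the negligible lower-tail rejection probability gives the usual closed-form inversion.)
δ = d·√(n/2) ⇒ n = 2(δ/d)² = 2 × (3.605 / 0.66)² = 59.66.
Rounding up, n = 60 per group.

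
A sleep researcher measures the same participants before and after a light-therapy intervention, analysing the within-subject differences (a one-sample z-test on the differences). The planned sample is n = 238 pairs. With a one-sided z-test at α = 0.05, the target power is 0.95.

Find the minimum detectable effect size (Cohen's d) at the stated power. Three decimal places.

d ≈ 0.213

Required noncentrality: δ = z_{0.05} + z_{0.05} = 1.645 + 1.645 = 3.290.
δ = d·√n ⇒ d = δ/√n = 3.290/√238 = 0.2132.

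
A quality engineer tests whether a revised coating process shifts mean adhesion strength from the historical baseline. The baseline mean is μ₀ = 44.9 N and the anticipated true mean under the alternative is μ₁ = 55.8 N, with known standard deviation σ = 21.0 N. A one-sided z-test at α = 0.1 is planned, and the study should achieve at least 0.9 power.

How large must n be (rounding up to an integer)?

n = 25

Standardized effect: d = |μ₁ − μ₀| / σ = |55.8 − 44.9| / 21.0 = 0.5190
Set Φ(δ − 1.282) = 0.9; then δ − 1.282 = Φ⁻¹(0.9) = 1.282, giving δ = 2.563.
δ = d·√n ⇒ n = (δ/d)² = (2.563 / 0.5190)² = 24.38.
Round up to the next whole unit.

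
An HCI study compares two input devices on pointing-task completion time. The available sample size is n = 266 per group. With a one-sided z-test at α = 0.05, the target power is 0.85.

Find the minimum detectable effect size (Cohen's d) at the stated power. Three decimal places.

d ≈ 0.232

Required noncentrality: δ = z_{0.05} + z_{0.15} = 1.645 + 1.036 = 2.681.
δ = d·√(n/2) ⇒ d = δ/√(n/2) = 2.681/√(266/2) = 0.2325.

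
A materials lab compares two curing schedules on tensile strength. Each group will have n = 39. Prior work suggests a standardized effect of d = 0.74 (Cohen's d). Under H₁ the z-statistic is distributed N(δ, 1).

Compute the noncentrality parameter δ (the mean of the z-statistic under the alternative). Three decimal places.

δ = d·√(n/2) = 0.74 × √(39/2) = 3.2678

δ ≈ 3.268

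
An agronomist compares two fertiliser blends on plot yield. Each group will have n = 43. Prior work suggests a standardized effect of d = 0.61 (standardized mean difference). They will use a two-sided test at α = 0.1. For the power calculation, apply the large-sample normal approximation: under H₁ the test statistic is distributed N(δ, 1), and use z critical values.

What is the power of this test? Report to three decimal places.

Power ≈ 0.882

Noncentrality parameter: δ = d·√(n/2) = 0.61 × √(43/2) = 2.8285
Critical value for a two-sided test at α = 0.1: z_{α/2} = 1.645.
Power = Φ(δ − 1.645) + Φ(−δ − 1.645) = Φ(1.184) + Φ(-4.473) = 0.8817 + 0.0000 = 0.8817.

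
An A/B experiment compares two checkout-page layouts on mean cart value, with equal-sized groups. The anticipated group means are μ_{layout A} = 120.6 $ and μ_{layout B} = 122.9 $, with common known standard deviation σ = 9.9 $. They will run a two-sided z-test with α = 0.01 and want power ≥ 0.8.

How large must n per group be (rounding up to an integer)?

Standardized effect: d = |μ_{layout A} − μ_{layout B}| / σ = |120.6 − 122.9| / 9.9 = 0.2323
Set Φ(δ − 2.576) = 0.8; then δ − 2.576 = Φ⁻¹(0.8) = 0.842, giving δ = 3.417.
(The Φ(−δ − z_{α/2}) term is vanishingly small for δ > 0 and is dropped in the standard sample-size formula.)
δ = d·√(n/2) ⇒ n = 2(δ/d)² = 2 × (3.417 / 0.2323)² = 432.76.
Round up to the next whole unit.

n = 433 per group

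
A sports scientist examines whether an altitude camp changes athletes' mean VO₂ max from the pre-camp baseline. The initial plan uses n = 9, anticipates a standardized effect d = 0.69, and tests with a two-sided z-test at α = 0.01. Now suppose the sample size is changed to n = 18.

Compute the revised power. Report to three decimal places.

With n = 18: δ = d·√n = 0.69 × √18 = 2.9274. Critical value z_{0.005} = 2.576.
Revised power = Φ(δ − 2.576) + Φ(−δ − 2.576) = Φ(0.352) + Φ(-5.503) = 0.6374 + 0.0000 = 0.6374.

Power ≈ 0.637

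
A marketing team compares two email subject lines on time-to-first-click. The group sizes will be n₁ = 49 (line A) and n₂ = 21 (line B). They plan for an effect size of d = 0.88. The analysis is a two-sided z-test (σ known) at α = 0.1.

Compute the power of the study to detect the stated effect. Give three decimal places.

Noncentrality parameter: δ = d / √(1/n₁ + 1/n₂) = 0.88 / √(1/49 + 1/21) = 3.3740
Two-sided α = 0.1 → critical value z_{0.05} = 1.645.
Power = Φ(δ − 1.645) + Φ(−δ − 1.645) = Φ(1.729) + Φ(-5.019) = 0.9581 + 0.0000 = 0.9581.

Power ≈ 0.958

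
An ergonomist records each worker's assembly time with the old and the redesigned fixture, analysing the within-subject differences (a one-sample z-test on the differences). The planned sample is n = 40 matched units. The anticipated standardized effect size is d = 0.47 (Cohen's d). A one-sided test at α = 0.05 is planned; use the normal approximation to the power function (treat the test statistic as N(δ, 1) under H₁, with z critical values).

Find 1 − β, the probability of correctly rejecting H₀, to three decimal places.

Noncentrality parameter: δ = d·√n = 0.47 × √40 = 2.9725
Critical value for a one-sided test at α = 0.05: z_α = 1.645.
Power = Φ(δ − 1.645) = Φ(1.328) = 0.9079.

Power ≈ 0.908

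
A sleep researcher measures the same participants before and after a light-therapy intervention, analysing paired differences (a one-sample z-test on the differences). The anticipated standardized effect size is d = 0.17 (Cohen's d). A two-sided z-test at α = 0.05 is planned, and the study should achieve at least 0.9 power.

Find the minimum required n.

n = 364

For power 0.9 need Φ(δ − z_{0.025}) = 0.9, so δ = z_{0.025} + z_{0.10} = 1.960 + 1.282 = 3.242.
(Ignoring the negligible lower-tail rejection probability gives the usual closed-form inversion.)
δ = d·√n ⇒ n = (δ/d)² = (3.242 / 0.17)² = 363.58.
Round up to the next whole unit.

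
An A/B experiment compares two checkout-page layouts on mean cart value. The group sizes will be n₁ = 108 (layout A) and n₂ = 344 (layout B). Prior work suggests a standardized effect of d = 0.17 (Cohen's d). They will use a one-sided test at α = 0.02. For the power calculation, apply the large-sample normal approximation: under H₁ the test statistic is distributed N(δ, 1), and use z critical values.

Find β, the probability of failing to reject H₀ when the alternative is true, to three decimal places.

β ≈ 0.696

Noncentrality parameter: δ = d / √(1/n₁ + 1/n₂) = 0.17 / √(1/108 + 1/344) = 1.5412
Critical value for a one-sided test at α = 0.02: z_α = 2.054.
Power = P(Z > 2.054 − δ) = Φ(-0.513) = 0.3041.
Type II error: β = 1 − power = 1 − 0.3041 = 0.6959.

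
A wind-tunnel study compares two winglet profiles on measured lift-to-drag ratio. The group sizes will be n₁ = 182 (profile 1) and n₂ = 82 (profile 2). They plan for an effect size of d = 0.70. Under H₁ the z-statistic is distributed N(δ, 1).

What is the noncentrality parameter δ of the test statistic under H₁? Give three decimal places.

The noncentrality parameter scales effect size by the design's sample-size factor: δ = d / √(1/n₁ + 1/n₂) = 0.70 / √(1/182 + 1/82) = 5.2631

δ ≈ 5.263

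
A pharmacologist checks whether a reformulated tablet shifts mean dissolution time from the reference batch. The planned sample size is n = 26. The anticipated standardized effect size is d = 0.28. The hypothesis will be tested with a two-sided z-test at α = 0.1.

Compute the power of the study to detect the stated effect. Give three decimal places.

Noncentrality parameter: δ = d·√n = 0.28 × √26 = 1.4277
Critical value for a two-sided test at α = 0.1: z_{α/2} = 1.645.
Power = Φ(δ − 1.645) + Φ(−δ − 1.645) = Φ(-0.217) + Φ(-3.073) = 0.4141 + 0.0011 = 0.4151.

Power ≈ 0.415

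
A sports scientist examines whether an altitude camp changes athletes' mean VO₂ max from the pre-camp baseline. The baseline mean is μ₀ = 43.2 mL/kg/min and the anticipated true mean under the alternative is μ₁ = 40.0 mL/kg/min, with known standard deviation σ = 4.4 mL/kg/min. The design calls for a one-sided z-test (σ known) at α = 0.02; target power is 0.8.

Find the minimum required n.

Standardized effect: d = |μ₁ − μ₀| / σ = |40.0 − 43.2| / 4.4 = 0.7273
Set Φ(δ − 2.054) = 0.8; then δ − 2.054 = Φ⁻¹(0.8) = 0.842, giving δ = 2.895.
δ = d·√n ⇒ n = (δ/d)² = (2.895 / 0.7273)² = 15.85.
Round up to the next whole unit.

n = 16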